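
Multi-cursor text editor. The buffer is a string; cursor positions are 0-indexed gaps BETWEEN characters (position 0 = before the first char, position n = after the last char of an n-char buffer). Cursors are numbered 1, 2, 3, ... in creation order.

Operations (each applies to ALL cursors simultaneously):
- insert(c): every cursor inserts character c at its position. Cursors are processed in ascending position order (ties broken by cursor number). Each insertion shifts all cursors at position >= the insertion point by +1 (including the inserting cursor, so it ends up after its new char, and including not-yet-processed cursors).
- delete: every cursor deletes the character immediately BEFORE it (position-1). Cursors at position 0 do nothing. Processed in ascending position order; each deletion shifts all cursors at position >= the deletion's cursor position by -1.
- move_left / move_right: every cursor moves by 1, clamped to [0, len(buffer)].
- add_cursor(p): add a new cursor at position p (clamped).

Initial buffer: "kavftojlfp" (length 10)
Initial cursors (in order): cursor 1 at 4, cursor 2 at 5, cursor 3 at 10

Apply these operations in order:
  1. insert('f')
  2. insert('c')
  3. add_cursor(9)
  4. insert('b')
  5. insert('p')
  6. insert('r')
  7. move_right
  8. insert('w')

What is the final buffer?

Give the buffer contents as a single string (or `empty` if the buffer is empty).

After op 1 (insert('f')): buffer="kavfftfojlfpf" (len 13), cursors c1@5 c2@7 c3@13, authorship ....1.2.....3
After op 2 (insert('c')): buffer="kavffctfcojlfpfc" (len 16), cursors c1@6 c2@9 c3@16, authorship ....11.22.....33
After op 3 (add_cursor(9)): buffer="kavffctfcojlfpfc" (len 16), cursors c1@6 c2@9 c4@9 c3@16, authorship ....11.22.....33
After op 4 (insert('b')): buffer="kavffcbtfcbbojlfpfcb" (len 20), cursors c1@7 c2@12 c4@12 c3@20, authorship ....111.2224.....333
After op 5 (insert('p')): buffer="kavffcbptfcbbppojlfpfcbp" (len 24), cursors c1@8 c2@15 c4@15 c3@24, authorship ....1111.222424.....3333
After op 6 (insert('r')): buffer="kavffcbprtfcbbpprrojlfpfcbpr" (len 28), cursors c1@9 c2@18 c4@18 c3@28, authorship ....11111.22242424.....33333
After op 7 (move_right): buffer="kavffcbprtfcbbpprrojlfpfcbpr" (len 28), cursors c1@10 c2@19 c4@19 c3@28, authorship ....11111.22242424.....33333
After op 8 (insert('w')): buffer="kavffcbprtwfcbbpprrowwjlfpfcbprw" (len 32), cursors c1@11 c2@22 c4@22 c3@32, authorship ....11111.122242424.24....333333

Answer: kavffcbprtwfcbbpprrowwjlfpfcbprw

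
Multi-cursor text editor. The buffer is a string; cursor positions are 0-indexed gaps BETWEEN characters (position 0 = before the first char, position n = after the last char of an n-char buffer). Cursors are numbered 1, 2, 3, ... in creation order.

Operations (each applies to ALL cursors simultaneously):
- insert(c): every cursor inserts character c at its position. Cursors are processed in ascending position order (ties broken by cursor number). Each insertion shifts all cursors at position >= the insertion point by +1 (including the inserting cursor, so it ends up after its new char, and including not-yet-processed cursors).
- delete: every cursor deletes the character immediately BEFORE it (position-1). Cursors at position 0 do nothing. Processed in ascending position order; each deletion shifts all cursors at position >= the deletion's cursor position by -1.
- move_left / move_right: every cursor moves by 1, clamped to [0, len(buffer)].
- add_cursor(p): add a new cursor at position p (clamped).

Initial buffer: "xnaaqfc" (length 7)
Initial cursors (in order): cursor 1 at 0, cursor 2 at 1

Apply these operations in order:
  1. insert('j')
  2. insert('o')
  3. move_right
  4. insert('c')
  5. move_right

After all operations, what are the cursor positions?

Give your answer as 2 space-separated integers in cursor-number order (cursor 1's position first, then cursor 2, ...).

Answer: 5 9

Derivation:
After op 1 (insert('j')): buffer="jxjnaaqfc" (len 9), cursors c1@1 c2@3, authorship 1.2......
After op 2 (insert('o')): buffer="joxjonaaqfc" (len 11), cursors c1@2 c2@5, authorship 11.22......
After op 3 (move_right): buffer="joxjonaaqfc" (len 11), cursors c1@3 c2@6, authorship 11.22......
After op 4 (insert('c')): buffer="joxcjoncaaqfc" (len 13), cursors c1@4 c2@8, authorship 11.122.2.....
After op 5 (move_right): buffer="joxcjoncaaqfc" (len 13), cursors c1@5 c2@9, authorship 11.122.2.....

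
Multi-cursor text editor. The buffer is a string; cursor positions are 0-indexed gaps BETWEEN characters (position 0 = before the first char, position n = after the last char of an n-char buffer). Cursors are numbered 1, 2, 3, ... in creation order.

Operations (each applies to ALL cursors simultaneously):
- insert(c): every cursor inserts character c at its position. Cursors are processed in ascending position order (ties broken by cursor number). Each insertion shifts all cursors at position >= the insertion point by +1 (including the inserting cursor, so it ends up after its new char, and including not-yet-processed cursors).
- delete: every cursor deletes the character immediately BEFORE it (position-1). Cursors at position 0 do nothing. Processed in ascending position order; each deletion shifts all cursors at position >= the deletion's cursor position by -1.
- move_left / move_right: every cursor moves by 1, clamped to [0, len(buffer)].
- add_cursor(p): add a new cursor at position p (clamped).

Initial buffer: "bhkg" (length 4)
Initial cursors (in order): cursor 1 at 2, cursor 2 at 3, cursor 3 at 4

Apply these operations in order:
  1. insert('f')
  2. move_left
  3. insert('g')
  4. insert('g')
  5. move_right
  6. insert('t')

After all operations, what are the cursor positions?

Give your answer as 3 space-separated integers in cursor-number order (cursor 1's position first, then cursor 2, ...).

After op 1 (insert('f')): buffer="bhfkfgf" (len 7), cursors c1@3 c2@5 c3@7, authorship ..1.2.3
After op 2 (move_left): buffer="bhfkfgf" (len 7), cursors c1@2 c2@4 c3@6, authorship ..1.2.3
After op 3 (insert('g')): buffer="bhgfkgfggf" (len 10), cursors c1@3 c2@6 c3@9, authorship ..11.22.33
After op 4 (insert('g')): buffer="bhggfkggfgggf" (len 13), cursors c1@4 c2@8 c3@12, authorship ..111.222.333
After op 5 (move_right): buffer="bhggfkggfgggf" (len 13), cursors c1@5 c2@9 c3@13, authorship ..111.222.333
After op 6 (insert('t')): buffer="bhggftkggftgggft" (len 16), cursors c1@6 c2@11 c3@16, authorship ..1111.2222.3333

Answer: 6 11 16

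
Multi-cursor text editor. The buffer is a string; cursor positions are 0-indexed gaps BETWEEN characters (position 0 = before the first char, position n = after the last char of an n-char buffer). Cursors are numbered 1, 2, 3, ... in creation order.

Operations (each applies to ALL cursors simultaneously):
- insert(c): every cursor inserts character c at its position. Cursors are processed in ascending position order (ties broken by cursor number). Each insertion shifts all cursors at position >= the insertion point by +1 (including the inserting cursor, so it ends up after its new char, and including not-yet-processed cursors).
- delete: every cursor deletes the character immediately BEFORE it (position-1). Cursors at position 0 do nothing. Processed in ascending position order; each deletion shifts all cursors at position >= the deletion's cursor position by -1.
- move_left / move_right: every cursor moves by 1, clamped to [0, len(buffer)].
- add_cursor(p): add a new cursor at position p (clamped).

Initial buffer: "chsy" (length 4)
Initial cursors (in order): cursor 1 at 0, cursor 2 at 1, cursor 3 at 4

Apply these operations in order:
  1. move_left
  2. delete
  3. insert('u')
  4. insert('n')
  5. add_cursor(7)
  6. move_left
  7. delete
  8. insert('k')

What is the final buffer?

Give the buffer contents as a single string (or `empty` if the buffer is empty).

Answer: ukknckkny

Derivation:
After op 1 (move_left): buffer="chsy" (len 4), cursors c1@0 c2@0 c3@3, authorship ....
After op 2 (delete): buffer="chy" (len 3), cursors c1@0 c2@0 c3@2, authorship ...
After op 3 (insert('u')): buffer="uuchuy" (len 6), cursors c1@2 c2@2 c3@5, authorship 12..3.
After op 4 (insert('n')): buffer="uunnchuny" (len 9), cursors c1@4 c2@4 c3@8, authorship 1212..33.
After op 5 (add_cursor(7)): buffer="uunnchuny" (len 9), cursors c1@4 c2@4 c4@7 c3@8, authorship 1212..33.
After op 6 (move_left): buffer="uunnchuny" (len 9), cursors c1@3 c2@3 c4@6 c3@7, authorship 1212..33.
After op 7 (delete): buffer="uncny" (len 5), cursors c1@1 c2@1 c3@3 c4@3, authorship 12.3.
After op 8 (insert('k')): buffer="ukknckkny" (len 9), cursors c1@3 c2@3 c3@7 c4@7, authorship 1122.343.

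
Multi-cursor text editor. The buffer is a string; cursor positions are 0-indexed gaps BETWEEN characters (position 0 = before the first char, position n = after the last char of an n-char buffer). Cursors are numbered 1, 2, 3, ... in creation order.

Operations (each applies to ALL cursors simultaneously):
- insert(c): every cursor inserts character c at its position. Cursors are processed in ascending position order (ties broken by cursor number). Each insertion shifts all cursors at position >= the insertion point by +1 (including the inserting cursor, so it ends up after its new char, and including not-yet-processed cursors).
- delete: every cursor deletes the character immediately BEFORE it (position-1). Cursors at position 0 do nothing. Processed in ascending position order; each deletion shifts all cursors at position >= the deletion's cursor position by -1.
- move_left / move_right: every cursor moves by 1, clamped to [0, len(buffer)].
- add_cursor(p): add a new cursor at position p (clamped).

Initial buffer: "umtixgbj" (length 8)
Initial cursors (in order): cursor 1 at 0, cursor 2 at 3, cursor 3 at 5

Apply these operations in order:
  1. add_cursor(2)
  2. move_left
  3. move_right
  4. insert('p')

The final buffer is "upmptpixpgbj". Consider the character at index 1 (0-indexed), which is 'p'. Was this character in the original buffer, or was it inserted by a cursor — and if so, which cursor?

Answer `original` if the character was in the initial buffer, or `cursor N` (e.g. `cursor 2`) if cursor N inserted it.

After op 1 (add_cursor(2)): buffer="umtixgbj" (len 8), cursors c1@0 c4@2 c2@3 c3@5, authorship ........
After op 2 (move_left): buffer="umtixgbj" (len 8), cursors c1@0 c4@1 c2@2 c3@4, authorship ........
After op 3 (move_right): buffer="umtixgbj" (len 8), cursors c1@1 c4@2 c2@3 c3@5, authorship ........
After op 4 (insert('p')): buffer="upmptpixpgbj" (len 12), cursors c1@2 c4@4 c2@6 c3@9, authorship .1.4.2..3...
Authorship (.=original, N=cursor N): . 1 . 4 . 2 . . 3 . . .
Index 1: author = 1

Answer: cursor 1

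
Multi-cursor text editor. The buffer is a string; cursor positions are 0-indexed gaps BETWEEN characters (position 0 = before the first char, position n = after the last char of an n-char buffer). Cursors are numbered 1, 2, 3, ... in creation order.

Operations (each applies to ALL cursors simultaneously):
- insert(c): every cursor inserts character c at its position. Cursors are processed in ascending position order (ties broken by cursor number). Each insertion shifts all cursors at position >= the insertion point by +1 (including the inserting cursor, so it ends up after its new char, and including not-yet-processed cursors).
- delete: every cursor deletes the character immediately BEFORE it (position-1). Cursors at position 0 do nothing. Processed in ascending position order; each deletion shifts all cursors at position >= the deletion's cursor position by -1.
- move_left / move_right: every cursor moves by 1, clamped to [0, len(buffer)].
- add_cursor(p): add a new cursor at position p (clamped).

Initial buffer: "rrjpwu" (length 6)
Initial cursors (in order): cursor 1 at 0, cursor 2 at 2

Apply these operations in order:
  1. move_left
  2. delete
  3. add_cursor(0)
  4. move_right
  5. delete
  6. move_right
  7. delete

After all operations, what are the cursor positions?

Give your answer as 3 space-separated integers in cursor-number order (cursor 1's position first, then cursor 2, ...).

Answer: 0 0 0

Derivation:
After op 1 (move_left): buffer="rrjpwu" (len 6), cursors c1@0 c2@1, authorship ......
After op 2 (delete): buffer="rjpwu" (len 5), cursors c1@0 c2@0, authorship .....
After op 3 (add_cursor(0)): buffer="rjpwu" (len 5), cursors c1@0 c2@0 c3@0, authorship .....
After op 4 (move_right): buffer="rjpwu" (len 5), cursors c1@1 c2@1 c3@1, authorship .....
After op 5 (delete): buffer="jpwu" (len 4), cursors c1@0 c2@0 c3@0, authorship ....
After op 6 (move_right): buffer="jpwu" (len 4), cursors c1@1 c2@1 c3@1, authorship ....
After op 7 (delete): buffer="pwu" (len 3), cursors c1@0 c2@0 c3@0, authorship ...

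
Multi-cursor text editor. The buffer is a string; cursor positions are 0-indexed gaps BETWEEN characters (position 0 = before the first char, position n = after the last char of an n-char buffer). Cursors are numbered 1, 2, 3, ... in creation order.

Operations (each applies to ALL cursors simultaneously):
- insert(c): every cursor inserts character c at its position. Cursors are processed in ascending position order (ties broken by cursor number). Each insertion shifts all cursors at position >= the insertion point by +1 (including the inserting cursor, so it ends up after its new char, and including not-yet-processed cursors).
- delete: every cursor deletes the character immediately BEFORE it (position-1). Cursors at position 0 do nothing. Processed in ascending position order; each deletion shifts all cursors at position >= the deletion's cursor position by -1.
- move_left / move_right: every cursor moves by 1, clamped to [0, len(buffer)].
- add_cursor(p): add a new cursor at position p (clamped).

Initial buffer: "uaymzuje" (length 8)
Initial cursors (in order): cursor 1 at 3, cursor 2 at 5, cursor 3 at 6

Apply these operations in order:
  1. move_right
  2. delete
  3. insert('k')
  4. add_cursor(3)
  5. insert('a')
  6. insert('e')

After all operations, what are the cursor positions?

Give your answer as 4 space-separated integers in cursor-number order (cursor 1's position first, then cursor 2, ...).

After op 1 (move_right): buffer="uaymzuje" (len 8), cursors c1@4 c2@6 c3@7, authorship ........
After op 2 (delete): buffer="uayze" (len 5), cursors c1@3 c2@4 c3@4, authorship .....
After op 3 (insert('k')): buffer="uaykzkke" (len 8), cursors c1@4 c2@7 c3@7, authorship ...1.23.
After op 4 (add_cursor(3)): buffer="uaykzkke" (len 8), cursors c4@3 c1@4 c2@7 c3@7, authorship ...1.23.
After op 5 (insert('a')): buffer="uayakazkkaae" (len 12), cursors c4@4 c1@6 c2@11 c3@11, authorship ...411.2323.
After op 6 (insert('e')): buffer="uayaekaezkkaaeee" (len 16), cursors c4@5 c1@8 c2@15 c3@15, authorship ...44111.232323.

Answer: 8 15 15 5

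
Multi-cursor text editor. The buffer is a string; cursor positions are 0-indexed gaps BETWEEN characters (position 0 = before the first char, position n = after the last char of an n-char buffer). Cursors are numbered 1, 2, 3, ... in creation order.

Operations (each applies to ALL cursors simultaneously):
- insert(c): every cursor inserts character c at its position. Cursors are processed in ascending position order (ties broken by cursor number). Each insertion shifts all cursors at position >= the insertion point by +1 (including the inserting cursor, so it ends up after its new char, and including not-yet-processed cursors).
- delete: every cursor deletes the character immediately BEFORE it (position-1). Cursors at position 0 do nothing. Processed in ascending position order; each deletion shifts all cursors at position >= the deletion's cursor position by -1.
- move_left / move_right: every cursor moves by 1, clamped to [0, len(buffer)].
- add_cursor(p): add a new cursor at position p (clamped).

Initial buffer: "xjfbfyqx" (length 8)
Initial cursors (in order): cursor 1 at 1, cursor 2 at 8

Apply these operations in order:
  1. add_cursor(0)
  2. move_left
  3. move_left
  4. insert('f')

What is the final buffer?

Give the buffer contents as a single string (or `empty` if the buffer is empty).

After op 1 (add_cursor(0)): buffer="xjfbfyqx" (len 8), cursors c3@0 c1@1 c2@8, authorship ........
After op 2 (move_left): buffer="xjfbfyqx" (len 8), cursors c1@0 c3@0 c2@7, authorship ........
After op 3 (move_left): buffer="xjfbfyqx" (len 8), cursors c1@0 c3@0 c2@6, authorship ........
After op 4 (insert('f')): buffer="ffxjfbfyfqx" (len 11), cursors c1@2 c3@2 c2@9, authorship 13......2..

Answer: ffxjfbfyfqx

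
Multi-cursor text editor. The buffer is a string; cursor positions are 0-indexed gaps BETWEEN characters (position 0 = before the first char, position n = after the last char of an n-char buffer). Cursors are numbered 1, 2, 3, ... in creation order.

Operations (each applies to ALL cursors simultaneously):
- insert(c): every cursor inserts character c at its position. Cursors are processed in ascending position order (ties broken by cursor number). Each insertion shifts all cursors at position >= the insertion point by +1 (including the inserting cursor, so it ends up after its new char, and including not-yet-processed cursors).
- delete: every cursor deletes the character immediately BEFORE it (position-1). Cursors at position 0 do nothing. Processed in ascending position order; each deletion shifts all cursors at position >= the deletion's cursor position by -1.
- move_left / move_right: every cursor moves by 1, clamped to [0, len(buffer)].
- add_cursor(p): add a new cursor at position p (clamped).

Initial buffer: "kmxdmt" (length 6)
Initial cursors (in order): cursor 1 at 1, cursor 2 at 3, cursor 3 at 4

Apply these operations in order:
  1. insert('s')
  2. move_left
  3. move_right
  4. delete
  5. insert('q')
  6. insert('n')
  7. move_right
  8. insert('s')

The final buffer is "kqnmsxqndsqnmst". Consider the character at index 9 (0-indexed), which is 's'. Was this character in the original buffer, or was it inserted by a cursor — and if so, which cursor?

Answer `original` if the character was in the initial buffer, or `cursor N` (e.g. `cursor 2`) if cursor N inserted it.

Answer: cursor 2

Derivation:
After op 1 (insert('s')): buffer="ksmxsdsmt" (len 9), cursors c1@2 c2@5 c3@7, authorship .1..2.3..
After op 2 (move_left): buffer="ksmxsdsmt" (len 9), cursors c1@1 c2@4 c3@6, authorship .1..2.3..
After op 3 (move_right): buffer="ksmxsdsmt" (len 9), cursors c1@2 c2@5 c3@7, authorship .1..2.3..
After op 4 (delete): buffer="kmxdmt" (len 6), cursors c1@1 c2@3 c3@4, authorship ......
After op 5 (insert('q')): buffer="kqmxqdqmt" (len 9), cursors c1@2 c2@5 c3@7, authorship .1..2.3..
After op 6 (insert('n')): buffer="kqnmxqndqnmt" (len 12), cursors c1@3 c2@7 c3@10, authorship .11..22.33..
After op 7 (move_right): buffer="kqnmxqndqnmt" (len 12), cursors c1@4 c2@8 c3@11, authorship .11..22.33..
After op 8 (insert('s')): buffer="kqnmsxqndsqnmst" (len 15), cursors c1@5 c2@10 c3@14, authorship .11.1.22.233.3.
Authorship (.=original, N=cursor N): . 1 1 . 1 . 2 2 . 2 3 3 . 3 .
Index 9: author = 2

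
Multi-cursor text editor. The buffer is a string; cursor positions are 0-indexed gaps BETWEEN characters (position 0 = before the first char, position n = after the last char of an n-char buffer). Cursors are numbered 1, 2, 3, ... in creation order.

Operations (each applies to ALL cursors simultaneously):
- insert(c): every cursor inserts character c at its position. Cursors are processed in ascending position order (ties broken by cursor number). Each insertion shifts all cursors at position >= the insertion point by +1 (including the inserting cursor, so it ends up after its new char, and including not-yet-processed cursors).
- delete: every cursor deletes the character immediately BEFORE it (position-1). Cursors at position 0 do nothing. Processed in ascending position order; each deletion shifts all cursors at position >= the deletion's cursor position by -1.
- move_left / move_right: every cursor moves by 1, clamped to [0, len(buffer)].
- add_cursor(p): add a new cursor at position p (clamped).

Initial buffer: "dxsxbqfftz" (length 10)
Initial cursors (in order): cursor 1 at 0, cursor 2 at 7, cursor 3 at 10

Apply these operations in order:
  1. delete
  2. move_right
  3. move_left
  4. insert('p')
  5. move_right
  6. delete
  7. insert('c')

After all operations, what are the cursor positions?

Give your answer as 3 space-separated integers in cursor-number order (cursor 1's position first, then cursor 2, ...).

Answer: 2 9 11

Derivation:
After op 1 (delete): buffer="dxsxbqft" (len 8), cursors c1@0 c2@6 c3@8, authorship ........
After op 2 (move_right): buffer="dxsxbqft" (len 8), cursors c1@1 c2@7 c3@8, authorship ........
After op 3 (move_left): buffer="dxsxbqft" (len 8), cursors c1@0 c2@6 c3@7, authorship ........
After op 4 (insert('p')): buffer="pdxsxbqpfpt" (len 11), cursors c1@1 c2@8 c3@10, authorship 1......2.3.
After op 5 (move_right): buffer="pdxsxbqpfpt" (len 11), cursors c1@2 c2@9 c3@11, authorship 1......2.3.
After op 6 (delete): buffer="pxsxbqpp" (len 8), cursors c1@1 c2@7 c3@8, authorship 1.....23
After op 7 (insert('c')): buffer="pcxsxbqpcpc" (len 11), cursors c1@2 c2@9 c3@11, authorship 11.....2233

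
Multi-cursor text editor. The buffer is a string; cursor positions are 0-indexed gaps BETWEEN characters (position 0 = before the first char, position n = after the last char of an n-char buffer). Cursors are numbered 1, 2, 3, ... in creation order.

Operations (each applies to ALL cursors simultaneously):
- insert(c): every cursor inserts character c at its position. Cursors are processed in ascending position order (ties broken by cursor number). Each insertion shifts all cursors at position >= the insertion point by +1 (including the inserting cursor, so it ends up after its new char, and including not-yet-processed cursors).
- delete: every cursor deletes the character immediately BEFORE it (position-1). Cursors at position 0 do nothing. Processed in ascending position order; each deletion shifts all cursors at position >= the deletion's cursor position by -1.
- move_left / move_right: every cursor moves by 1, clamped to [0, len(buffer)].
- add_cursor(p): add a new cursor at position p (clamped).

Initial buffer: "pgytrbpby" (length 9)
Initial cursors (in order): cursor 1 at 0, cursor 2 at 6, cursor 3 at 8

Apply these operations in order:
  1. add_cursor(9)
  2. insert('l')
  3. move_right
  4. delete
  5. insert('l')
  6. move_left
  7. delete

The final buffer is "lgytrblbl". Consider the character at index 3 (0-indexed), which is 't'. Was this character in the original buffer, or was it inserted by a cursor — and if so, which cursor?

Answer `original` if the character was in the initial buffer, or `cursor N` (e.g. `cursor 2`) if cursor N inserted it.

After op 1 (add_cursor(9)): buffer="pgytrbpby" (len 9), cursors c1@0 c2@6 c3@8 c4@9, authorship .........
After op 2 (insert('l')): buffer="lpgytrblpblyl" (len 13), cursors c1@1 c2@8 c3@11 c4@13, authorship 1......2..3.4
After op 3 (move_right): buffer="lpgytrblpblyl" (len 13), cursors c1@2 c2@9 c3@12 c4@13, authorship 1......2..3.4
After op 4 (delete): buffer="lgytrblbl" (len 9), cursors c1@1 c2@7 c3@9 c4@9, authorship 1.....2.3
After op 5 (insert('l')): buffer="llgytrbllblll" (len 13), cursors c1@2 c2@9 c3@13 c4@13, authorship 11.....22.334
After op 6 (move_left): buffer="llgytrbllblll" (len 13), cursors c1@1 c2@8 c3@12 c4@12, authorship 11.....22.334
After op 7 (delete): buffer="lgytrblbl" (len 9), cursors c1@0 c2@6 c3@8 c4@8, authorship 1.....2.4
Authorship (.=original, N=cursor N): 1 . . . . . 2 . 4
Index 3: author = original

Answer: original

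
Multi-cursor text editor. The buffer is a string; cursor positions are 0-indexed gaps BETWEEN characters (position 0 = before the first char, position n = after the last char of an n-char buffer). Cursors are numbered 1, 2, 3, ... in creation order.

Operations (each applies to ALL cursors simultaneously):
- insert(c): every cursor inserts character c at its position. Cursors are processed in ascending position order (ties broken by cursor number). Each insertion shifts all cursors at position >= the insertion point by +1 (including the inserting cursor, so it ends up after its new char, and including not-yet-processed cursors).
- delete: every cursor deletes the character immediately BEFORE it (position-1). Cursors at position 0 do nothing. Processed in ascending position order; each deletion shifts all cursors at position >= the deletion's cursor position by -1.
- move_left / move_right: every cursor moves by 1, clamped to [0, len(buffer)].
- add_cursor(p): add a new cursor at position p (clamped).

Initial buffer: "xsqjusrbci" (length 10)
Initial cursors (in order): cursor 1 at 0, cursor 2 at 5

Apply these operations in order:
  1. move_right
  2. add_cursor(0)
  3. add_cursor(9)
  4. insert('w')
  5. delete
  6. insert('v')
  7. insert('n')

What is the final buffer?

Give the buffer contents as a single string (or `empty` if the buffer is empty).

Answer: vnxvnsqjusvnrbcvni

Derivation:
After op 1 (move_right): buffer="xsqjusrbci" (len 10), cursors c1@1 c2@6, authorship ..........
After op 2 (add_cursor(0)): buffer="xsqjusrbci" (len 10), cursors c3@0 c1@1 c2@6, authorship ..........
After op 3 (add_cursor(9)): buffer="xsqjusrbci" (len 10), cursors c3@0 c1@1 c2@6 c4@9, authorship ..........
After op 4 (insert('w')): buffer="wxwsqjuswrbcwi" (len 14), cursors c3@1 c1@3 c2@9 c4@13, authorship 3.1.....2...4.
After op 5 (delete): buffer="xsqjusrbci" (len 10), cursors c3@0 c1@1 c2@6 c4@9, authorship ..........
After op 6 (insert('v')): buffer="vxvsqjusvrbcvi" (len 14), cursors c3@1 c1@3 c2@9 c4@13, authorship 3.1.....2...4.
After op 7 (insert('n')): buffer="vnxvnsqjusvnrbcvni" (len 18), cursors c3@2 c1@5 c2@12 c4@17, authorship 33.11.....22...44.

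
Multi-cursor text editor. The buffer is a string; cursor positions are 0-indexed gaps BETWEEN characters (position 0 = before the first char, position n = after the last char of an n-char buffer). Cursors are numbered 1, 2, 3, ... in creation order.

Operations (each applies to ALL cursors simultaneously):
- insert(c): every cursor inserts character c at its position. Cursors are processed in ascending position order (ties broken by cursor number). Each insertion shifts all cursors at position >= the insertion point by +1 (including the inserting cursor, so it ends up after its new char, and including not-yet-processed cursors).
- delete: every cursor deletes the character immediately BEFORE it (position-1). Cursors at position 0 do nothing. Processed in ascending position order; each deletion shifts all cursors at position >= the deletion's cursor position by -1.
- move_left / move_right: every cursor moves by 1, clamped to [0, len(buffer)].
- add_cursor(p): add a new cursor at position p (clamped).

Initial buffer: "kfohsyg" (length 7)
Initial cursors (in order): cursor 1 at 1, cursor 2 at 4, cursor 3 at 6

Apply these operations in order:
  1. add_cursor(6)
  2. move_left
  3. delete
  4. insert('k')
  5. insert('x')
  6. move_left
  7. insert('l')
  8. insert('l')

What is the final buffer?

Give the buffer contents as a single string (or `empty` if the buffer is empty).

After op 1 (add_cursor(6)): buffer="kfohsyg" (len 7), cursors c1@1 c2@4 c3@6 c4@6, authorship .......
After op 2 (move_left): buffer="kfohsyg" (len 7), cursors c1@0 c2@3 c3@5 c4@5, authorship .......
After op 3 (delete): buffer="kfyg" (len 4), cursors c1@0 c2@2 c3@2 c4@2, authorship ....
After op 4 (insert('k')): buffer="kkfkkkyg" (len 8), cursors c1@1 c2@6 c3@6 c4@6, authorship 1..234..
After op 5 (insert('x')): buffer="kxkfkkkxxxyg" (len 12), cursors c1@2 c2@10 c3@10 c4@10, authorship 11..234234..
After op 6 (move_left): buffer="kxkfkkkxxxyg" (len 12), cursors c1@1 c2@9 c3@9 c4@9, authorship 11..234234..
After op 7 (insert('l')): buffer="klxkfkkkxxlllxyg" (len 16), cursors c1@2 c2@13 c3@13 c4@13, authorship 111..234232344..
After op 8 (insert('l')): buffer="kllxkfkkkxxllllllxyg" (len 20), cursors c1@3 c2@17 c3@17 c4@17, authorship 1111..234232342344..

Answer: kllxkfkkkxxllllllxyg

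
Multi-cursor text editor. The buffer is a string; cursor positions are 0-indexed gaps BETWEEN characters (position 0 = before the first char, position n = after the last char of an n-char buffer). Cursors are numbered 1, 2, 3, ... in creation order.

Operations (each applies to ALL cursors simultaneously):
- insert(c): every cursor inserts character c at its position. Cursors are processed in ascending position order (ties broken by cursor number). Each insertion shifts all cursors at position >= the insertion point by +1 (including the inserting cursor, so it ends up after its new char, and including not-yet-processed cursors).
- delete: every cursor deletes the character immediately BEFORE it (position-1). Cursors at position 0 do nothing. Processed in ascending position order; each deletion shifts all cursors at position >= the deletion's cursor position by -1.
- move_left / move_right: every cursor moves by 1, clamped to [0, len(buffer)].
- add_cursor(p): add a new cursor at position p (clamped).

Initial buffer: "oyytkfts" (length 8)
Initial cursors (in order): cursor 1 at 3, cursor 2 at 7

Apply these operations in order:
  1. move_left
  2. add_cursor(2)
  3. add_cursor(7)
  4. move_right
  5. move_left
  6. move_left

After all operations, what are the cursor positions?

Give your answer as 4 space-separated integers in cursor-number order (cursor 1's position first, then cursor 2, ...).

After op 1 (move_left): buffer="oyytkfts" (len 8), cursors c1@2 c2@6, authorship ........
After op 2 (add_cursor(2)): buffer="oyytkfts" (len 8), cursors c1@2 c3@2 c2@6, authorship ........
After op 3 (add_cursor(7)): buffer="oyytkfts" (len 8), cursors c1@2 c3@2 c2@6 c4@7, authorship ........
After op 4 (move_right): buffer="oyytkfts" (len 8), cursors c1@3 c3@3 c2@7 c4@8, authorship ........
After op 5 (move_left): buffer="oyytkfts" (len 8), cursors c1@2 c3@2 c2@6 c4@7, authorship ........
After op 6 (move_left): buffer="oyytkfts" (len 8), cursors c1@1 c3@1 c2@5 c4@6, authorship ........

Answer: 1 5 1 6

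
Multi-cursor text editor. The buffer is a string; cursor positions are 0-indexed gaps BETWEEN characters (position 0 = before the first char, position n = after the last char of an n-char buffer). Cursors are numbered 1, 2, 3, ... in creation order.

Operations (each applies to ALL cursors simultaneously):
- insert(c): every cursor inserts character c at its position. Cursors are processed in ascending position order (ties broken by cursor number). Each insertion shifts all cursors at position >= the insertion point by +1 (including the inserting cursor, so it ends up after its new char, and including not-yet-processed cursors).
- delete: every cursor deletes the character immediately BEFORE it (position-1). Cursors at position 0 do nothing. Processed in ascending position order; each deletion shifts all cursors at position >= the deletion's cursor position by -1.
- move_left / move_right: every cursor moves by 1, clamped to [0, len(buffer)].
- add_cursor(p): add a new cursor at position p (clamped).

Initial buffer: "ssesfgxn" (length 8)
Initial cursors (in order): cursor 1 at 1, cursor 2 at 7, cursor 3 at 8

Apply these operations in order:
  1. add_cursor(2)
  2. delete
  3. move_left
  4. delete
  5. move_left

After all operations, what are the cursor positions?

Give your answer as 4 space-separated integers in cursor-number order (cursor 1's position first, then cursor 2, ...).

Answer: 0 0 0 0

Derivation:
After op 1 (add_cursor(2)): buffer="ssesfgxn" (len 8), cursors c1@1 c4@2 c2@7 c3@8, authorship ........
After op 2 (delete): buffer="esfg" (len 4), cursors c1@0 c4@0 c2@4 c3@4, authorship ....
After op 3 (move_left): buffer="esfg" (len 4), cursors c1@0 c4@0 c2@3 c3@3, authorship ....
After op 4 (delete): buffer="eg" (len 2), cursors c1@0 c4@0 c2@1 c3@1, authorship ..
After op 5 (move_left): buffer="eg" (len 2), cursors c1@0 c2@0 c3@0 c4@0, authorship ..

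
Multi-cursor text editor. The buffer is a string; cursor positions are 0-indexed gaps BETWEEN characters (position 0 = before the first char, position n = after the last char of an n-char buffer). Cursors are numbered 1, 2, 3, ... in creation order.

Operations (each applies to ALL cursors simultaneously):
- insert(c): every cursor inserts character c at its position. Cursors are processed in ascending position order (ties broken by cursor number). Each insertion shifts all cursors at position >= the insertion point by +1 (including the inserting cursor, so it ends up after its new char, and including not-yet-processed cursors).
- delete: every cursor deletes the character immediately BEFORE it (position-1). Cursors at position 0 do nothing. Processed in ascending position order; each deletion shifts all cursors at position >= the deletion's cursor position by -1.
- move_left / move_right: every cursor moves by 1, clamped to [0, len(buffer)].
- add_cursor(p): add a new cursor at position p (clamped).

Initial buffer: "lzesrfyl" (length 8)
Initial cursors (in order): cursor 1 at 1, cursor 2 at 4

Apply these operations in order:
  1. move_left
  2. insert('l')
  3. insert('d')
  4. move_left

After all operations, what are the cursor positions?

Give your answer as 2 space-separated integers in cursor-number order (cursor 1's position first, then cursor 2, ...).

Answer: 1 6

Derivation:
After op 1 (move_left): buffer="lzesrfyl" (len 8), cursors c1@0 c2@3, authorship ........
After op 2 (insert('l')): buffer="llzelsrfyl" (len 10), cursors c1@1 c2@5, authorship 1...2.....
After op 3 (insert('d')): buffer="ldlzeldsrfyl" (len 12), cursors c1@2 c2@7, authorship 11...22.....
After op 4 (move_left): buffer="ldlzeldsrfyl" (len 12), cursors c1@1 c2@6, authorship 11...22.....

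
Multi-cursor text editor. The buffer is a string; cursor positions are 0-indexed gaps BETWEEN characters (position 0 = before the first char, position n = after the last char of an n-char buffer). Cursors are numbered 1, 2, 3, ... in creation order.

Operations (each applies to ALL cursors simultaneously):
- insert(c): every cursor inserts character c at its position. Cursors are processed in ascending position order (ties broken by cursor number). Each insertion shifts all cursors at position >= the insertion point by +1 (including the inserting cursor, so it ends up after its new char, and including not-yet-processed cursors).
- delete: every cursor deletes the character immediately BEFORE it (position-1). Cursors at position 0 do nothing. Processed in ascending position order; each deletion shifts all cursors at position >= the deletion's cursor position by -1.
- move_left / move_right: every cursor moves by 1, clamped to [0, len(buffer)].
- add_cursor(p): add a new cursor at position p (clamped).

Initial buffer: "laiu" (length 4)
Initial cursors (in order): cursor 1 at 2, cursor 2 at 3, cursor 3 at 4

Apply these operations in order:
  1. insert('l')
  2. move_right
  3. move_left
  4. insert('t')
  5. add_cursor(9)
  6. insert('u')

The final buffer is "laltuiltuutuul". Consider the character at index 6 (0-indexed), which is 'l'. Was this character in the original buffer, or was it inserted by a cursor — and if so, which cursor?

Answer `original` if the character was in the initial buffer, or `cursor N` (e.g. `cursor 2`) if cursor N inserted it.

After op 1 (insert('l')): buffer="lalilul" (len 7), cursors c1@3 c2@5 c3@7, authorship ..1.2.3
After op 2 (move_right): buffer="lalilul" (len 7), cursors c1@4 c2@6 c3@7, authorship ..1.2.3
After op 3 (move_left): buffer="lalilul" (len 7), cursors c1@3 c2@5 c3@6, authorship ..1.2.3
After op 4 (insert('t')): buffer="laltiltutl" (len 10), cursors c1@4 c2@7 c3@9, authorship ..11.22.33
After op 5 (add_cursor(9)): buffer="laltiltutl" (len 10), cursors c1@4 c2@7 c3@9 c4@9, authorship ..11.22.33
After op 6 (insert('u')): buffer="laltuiltuutuul" (len 14), cursors c1@5 c2@9 c3@13 c4@13, authorship ..111.222.3343
Authorship (.=original, N=cursor N): . . 1 1 1 . 2 2 2 . 3 3 4 3
Index 6: author = 2

Answer: cursor 2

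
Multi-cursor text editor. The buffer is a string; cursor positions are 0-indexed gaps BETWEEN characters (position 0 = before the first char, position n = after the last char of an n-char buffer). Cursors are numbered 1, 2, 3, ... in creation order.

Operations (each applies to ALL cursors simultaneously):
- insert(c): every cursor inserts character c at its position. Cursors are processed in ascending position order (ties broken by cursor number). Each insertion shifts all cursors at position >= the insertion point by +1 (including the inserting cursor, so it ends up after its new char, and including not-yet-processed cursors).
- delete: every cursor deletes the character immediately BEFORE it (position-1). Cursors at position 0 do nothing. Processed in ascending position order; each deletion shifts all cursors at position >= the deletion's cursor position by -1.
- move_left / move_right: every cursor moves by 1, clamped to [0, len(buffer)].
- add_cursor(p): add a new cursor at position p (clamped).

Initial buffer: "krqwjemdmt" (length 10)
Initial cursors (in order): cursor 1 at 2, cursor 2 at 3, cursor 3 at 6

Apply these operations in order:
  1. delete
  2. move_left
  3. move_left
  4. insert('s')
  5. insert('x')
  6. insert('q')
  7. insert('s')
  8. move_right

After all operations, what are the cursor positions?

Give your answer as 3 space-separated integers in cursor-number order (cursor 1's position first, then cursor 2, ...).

Answer: 9 9 14

Derivation:
After op 1 (delete): buffer="kwjmdmt" (len 7), cursors c1@1 c2@1 c3@3, authorship .......
After op 2 (move_left): buffer="kwjmdmt" (len 7), cursors c1@0 c2@0 c3@2, authorship .......
After op 3 (move_left): buffer="kwjmdmt" (len 7), cursors c1@0 c2@0 c3@1, authorship .......
After op 4 (insert('s')): buffer="sskswjmdmt" (len 10), cursors c1@2 c2@2 c3@4, authorship 12.3......
After op 5 (insert('x')): buffer="ssxxksxwjmdmt" (len 13), cursors c1@4 c2@4 c3@7, authorship 1212.33......
After op 6 (insert('q')): buffer="ssxxqqksxqwjmdmt" (len 16), cursors c1@6 c2@6 c3@10, authorship 121212.333......
After op 7 (insert('s')): buffer="ssxxqqssksxqswjmdmt" (len 19), cursors c1@8 c2@8 c3@13, authorship 12121212.3333......
After op 8 (move_right): buffer="ssxxqqssksxqswjmdmt" (len 19), cursors c1@9 c2@9 c3@14, authorship 12121212.3333......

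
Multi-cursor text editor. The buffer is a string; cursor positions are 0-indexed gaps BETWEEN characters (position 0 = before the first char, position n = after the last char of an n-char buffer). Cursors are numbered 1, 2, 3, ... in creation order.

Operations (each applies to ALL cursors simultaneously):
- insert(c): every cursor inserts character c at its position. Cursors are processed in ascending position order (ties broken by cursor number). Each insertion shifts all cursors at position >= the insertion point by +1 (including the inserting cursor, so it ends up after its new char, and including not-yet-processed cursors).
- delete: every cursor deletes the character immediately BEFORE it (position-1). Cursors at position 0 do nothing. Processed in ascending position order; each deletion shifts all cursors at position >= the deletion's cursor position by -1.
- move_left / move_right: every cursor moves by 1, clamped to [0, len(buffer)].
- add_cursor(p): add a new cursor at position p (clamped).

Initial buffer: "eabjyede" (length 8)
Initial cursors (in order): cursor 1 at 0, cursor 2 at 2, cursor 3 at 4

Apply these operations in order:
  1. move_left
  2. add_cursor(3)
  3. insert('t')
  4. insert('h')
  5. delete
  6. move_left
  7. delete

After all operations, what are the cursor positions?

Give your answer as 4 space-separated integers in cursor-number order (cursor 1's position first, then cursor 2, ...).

After op 1 (move_left): buffer="eabjyede" (len 8), cursors c1@0 c2@1 c3@3, authorship ........
After op 2 (add_cursor(3)): buffer="eabjyede" (len 8), cursors c1@0 c2@1 c3@3 c4@3, authorship ........
After op 3 (insert('t')): buffer="tetabttjyede" (len 12), cursors c1@1 c2@3 c3@7 c4@7, authorship 1.2..34.....
After op 4 (insert('h')): buffer="thethabtthhjyede" (len 16), cursors c1@2 c2@5 c3@11 c4@11, authorship 11.22..3434.....
After op 5 (delete): buffer="tetabttjyede" (len 12), cursors c1@1 c2@3 c3@7 c4@7, authorship 1.2..34.....
After op 6 (move_left): buffer="tetabttjyede" (len 12), cursors c1@0 c2@2 c3@6 c4@6, authorship 1.2..34.....
After op 7 (delete): buffer="ttatjyede" (len 9), cursors c1@0 c2@1 c3@3 c4@3, authorship 12.4.....

Answer: 0 1 3 3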